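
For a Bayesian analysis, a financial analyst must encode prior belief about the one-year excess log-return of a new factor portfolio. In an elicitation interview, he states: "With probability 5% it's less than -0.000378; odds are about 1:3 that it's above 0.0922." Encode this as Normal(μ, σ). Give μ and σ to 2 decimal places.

μ = 0.07, σ = 0.04

The p-quantile of Normal(μ,σ) is μ + z_p·σ, with z_{0.05} = -1.645 and z_{0.75} = 0.6745.
Eliminate σ: μ = (z₂·x₁ − z₁·x₂)/(z₂ − z₁) = (0.6745·-0.000378 − (-1.645)·0.0922)/2.319 = 0.07.
Then σ = (x₂ − x₁)/(z₂ − z₁) = (0.0922 − -0.000378)/2.319 = 0.04.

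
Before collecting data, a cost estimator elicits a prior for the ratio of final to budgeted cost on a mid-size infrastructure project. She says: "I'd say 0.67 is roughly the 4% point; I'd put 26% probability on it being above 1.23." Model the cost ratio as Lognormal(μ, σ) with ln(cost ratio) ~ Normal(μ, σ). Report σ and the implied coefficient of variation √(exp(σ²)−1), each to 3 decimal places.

If T ~ Lognormal(μ,σ) then ln T ~ Normal(μ,σ), so the p-quantile of ln T is μ + z_p·σ.
ln(0.67) = -0.4005 and ln(1.23) = 0.207; z_{0.04} = -1.751, z_{0.74} = 0.6433.
σ = (0.207 − -0.4005)/(0.6433 − (-1.751)) = 0.254.
μ = -0.4005 − (-1.751)·0.254 = 0.044.
CV = √(exp(σ²)−1) = √(exp(0.0644)−1) = 0.258.

σ ≈ 0.254, CV ≈ 0.258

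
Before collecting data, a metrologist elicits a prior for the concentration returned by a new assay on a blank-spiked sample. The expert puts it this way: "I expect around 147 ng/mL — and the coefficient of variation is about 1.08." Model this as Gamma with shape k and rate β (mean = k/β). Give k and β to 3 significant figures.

For Gamma(k, rate β): mean = k/β, variance = k/β², so CV = 1/√k.
CV = 1.08, hence k = 1/CV² = 0.857.
Then β = k/mean = 0.857/147 = 0.00583.

k ≈ 0.857, β ≈ 0.00583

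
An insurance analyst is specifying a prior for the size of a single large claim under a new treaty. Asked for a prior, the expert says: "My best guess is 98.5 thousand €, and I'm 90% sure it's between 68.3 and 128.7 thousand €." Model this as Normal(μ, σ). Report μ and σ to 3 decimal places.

A symmetric 90% interval runs μ ± z·σ with z = 1.645.
Half-width = 30.2, so σ = 30.2/1.645 = 18.360.
μ is the stated best guess, 98.500.

μ = 98.500, σ = 18.360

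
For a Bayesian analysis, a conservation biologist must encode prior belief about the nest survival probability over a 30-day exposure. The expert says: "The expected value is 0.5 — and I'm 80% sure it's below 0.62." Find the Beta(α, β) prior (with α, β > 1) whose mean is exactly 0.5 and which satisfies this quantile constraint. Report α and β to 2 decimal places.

α ≈ 6.21, β ≈ 6.21

With mean 0.5 fixed, write α = 0.5s, β = 0.5s where s = α+β.
Need P(θ < 0.62) = 0.8 under Beta(0.5s, 0.5s). Normal approximation: (q−m)/√(m(1−m)/s) ≈ z_{0.8} = 0.842, so s ≈ 0.5·0.5·(0.842)²/(0.62−0.5)² = 12.3.
At s = 12.3: P(θ<0.62) ≈ 0.799. Adjusting to match 0.8 gives s ≈ 12.43.
So α = 0.5·12.43 ≈ 6.21, β = 0.5·12.43 ≈ 6.21.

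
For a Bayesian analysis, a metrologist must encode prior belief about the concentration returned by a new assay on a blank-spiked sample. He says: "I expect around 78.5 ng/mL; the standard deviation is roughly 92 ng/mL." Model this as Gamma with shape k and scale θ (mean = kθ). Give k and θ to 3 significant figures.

k ≈ 0.728, θ ≈ 108

For Gamma(k, scale θ): mean = kθ, variance = kθ², so CV = 1/√k.
CV = SD/mean = 92/78.5 = 1.172, hence k = 1/CV² = 0.728.
Then θ = mean/k = 78.5/0.728 = 108.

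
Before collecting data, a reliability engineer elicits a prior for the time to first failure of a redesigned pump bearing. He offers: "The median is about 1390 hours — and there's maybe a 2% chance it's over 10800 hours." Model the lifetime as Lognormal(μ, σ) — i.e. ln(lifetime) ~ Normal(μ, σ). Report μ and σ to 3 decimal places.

μ ≈ 7.237, σ ≈ 0.998

If T ~ Lognormal(μ,σ) then ln T ~ Normal(μ,σ), so the p-quantile of ln T is μ + z_p·σ.
ln(1390) = 7.237 and ln(10800) = 9.287; z_{0.5} = 0, z_{0.98} = 2.054.
σ = (9.287 − 7.237)/(2.054 − (0)) = 0.998.
μ = 7.237 − (0)·0.998 = 7.237.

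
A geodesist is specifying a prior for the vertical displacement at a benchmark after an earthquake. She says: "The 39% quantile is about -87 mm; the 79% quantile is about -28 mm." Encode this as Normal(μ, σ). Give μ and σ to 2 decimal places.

μ = -71.82, σ = 54.34

For Normal(μ,σ), the p-quantile is μ + z_p·σ. Here z_{0.39} = -0.2793, z_{0.79} = 0.8064.
So -87 = μ − 0.2793σ and -28 = μ + 0.8064σ.
Subtracting: σ = (-28 − -87)/(0.8064 − (-0.2793)) = 54.34.
Then μ = -87 − (-0.2793)·54.34 = -71.82.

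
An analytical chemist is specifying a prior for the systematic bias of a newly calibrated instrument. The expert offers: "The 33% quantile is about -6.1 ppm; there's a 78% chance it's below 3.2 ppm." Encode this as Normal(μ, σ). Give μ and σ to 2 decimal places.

μ = -2.72, σ = 7.67

For Normal(μ,σ), the p-quantile is μ + z_p·σ. Here z_{0.33} = -0.4399, z_{0.78} = 0.7722.
So -6.1 = μ − 0.4399σ and 3.2 = μ + 0.7722σ.
Subtracting: σ = (3.2 − -6.1)/(0.7722 − (-0.4399)) = 7.67.
Then μ = -6.1 − (-0.4399)·7.67 = -2.72.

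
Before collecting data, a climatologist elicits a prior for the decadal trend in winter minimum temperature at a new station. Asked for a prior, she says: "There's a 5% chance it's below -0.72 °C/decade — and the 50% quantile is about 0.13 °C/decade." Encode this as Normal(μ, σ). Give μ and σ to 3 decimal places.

The p-quantile of Normal(μ,σ) is μ + z_p·σ, with z_{0.05} = -1.645 and z_{0.5} = 0.
Eliminate σ: μ = (z₂·x₁ − z₁·x₂)/(z₂ − z₁) = (0·-0.72 − (-1.645)·0.13)/1.645 = 0.130.
Then σ = (x₂ − x₁)/(z₂ − z₁) = (0.13 − -0.72)/1.645 = 0.517.

μ = 0.130, σ = 0.517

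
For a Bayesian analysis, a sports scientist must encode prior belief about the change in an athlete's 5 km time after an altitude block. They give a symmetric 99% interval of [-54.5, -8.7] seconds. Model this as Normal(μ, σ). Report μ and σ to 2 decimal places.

A symmetric 99% interval runs μ ± z·σ with z = 2.576.
Half-width = 22.9, so σ = 22.9/2.576 = 8.89.
μ is the interval midpoint, -31.60.

μ = -31.60, σ = 8.89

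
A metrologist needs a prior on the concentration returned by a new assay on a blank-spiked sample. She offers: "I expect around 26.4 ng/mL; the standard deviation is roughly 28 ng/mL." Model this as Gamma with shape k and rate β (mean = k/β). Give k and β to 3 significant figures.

For Gamma(k, rate β): mean = k/β, variance = k/β², so CV = 1/√k.
CV = SD/mean = 28/26.4 = 1.061, hence k = 1/CV² = 0.889.
Then β = k/mean = 0.889/26.4 = 0.0337.

k ≈ 0.889, β ≈ 0.0337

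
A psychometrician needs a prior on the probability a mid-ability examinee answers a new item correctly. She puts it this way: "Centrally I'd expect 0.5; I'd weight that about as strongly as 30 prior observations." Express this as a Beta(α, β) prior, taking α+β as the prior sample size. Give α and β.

Under the effective-sample-size interpretation, Beta(α, β) has prior mean α/(α+β) and prior sample size α+β.
So α+β = 30 and α/(α+β) = 0.5, giving α = 0.5·30 = 15 and β = 30 − 15 = 15.

α = 15, β = 15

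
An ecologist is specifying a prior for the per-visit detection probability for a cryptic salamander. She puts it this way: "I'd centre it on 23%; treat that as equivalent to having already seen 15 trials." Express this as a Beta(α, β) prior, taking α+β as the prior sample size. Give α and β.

α = 3.45, β = 11.55

Under the effective-sample-size interpretation, Beta(α, β) has prior mean α/(α+β) and prior sample size α+β.
So α+β = 15 and α/(α+β) = 0.23, giving α = 0.23·15 = 3.45 and β = 15 − 3.45 = 11.55.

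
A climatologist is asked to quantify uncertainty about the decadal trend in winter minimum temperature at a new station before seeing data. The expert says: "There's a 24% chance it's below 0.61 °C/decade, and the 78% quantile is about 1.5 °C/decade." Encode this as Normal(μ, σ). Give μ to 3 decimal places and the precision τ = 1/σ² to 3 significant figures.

For Normal(μ,σ), the p-quantile is μ + z_p·σ. Here z_{0.24} = -0.7063, z_{0.78} = 0.7722.
So 0.61 = μ − 0.7063σ and 1.5 = μ + 0.7722σ.
Subtracting: σ = (1.5 − 0.61)/(0.7722 − (-0.7063)) = 0.602.
Then μ = 0.61 − (-0.7063)·0.602 = 1.035.
Precision τ = 1/σ² = 1/0.602² = 2.76.

μ = 1.035, τ = 2.76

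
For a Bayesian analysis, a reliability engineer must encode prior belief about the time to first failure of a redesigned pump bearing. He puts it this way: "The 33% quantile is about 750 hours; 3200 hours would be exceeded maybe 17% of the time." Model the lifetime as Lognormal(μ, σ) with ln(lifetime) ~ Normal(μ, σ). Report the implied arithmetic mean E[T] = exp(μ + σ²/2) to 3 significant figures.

E[T] ≈ 2040 hours

If T ~ Lognormal(μ,σ) then ln T ~ Normal(μ,σ), so the p-quantile of ln T is μ + z_p·σ.
ln(750) = 6.62 and ln(3200) = 8.071; z_{0.33} = -0.4399, z_{0.83} = 0.9542.
σ = (8.071 − 6.62)/(0.9542 − (-0.4399)) = 1.041.
μ = 6.62 − (-0.4399)·1.041 = 7.078.
E[T] = exp(μ + σ²/2) = exp(7.078 + 0.5415) = 2040 hours.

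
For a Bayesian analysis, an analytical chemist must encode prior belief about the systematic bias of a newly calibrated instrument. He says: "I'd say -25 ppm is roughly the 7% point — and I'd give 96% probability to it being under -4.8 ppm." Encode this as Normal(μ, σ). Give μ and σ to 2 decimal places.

The p-quantile of Normal(μ,σ) is μ + z_p·σ, with z_{0.07} = -1.476 and z_{0.96} = 1.751.
Eliminate σ: μ = (z₂·x₁ − z₁·x₂)/(z₂ − z₁) = (1.751·-25 − (-1.476)·-4.8)/3.226 = -15.76.
Then σ = (x₂ − x₁)/(z₂ − z₁) = (-4.8 − -25)/3.226 = 6.26.

μ = -15.76, σ = 6.26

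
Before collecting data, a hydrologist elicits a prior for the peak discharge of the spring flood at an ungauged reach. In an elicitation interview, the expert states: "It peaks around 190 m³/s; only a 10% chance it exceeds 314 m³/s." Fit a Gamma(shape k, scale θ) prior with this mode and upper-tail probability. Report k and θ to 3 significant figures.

k ≈ 8.48, θ ≈ 25.4

Gamma(k,θ) with k>1 has mode (k−1)θ, so θ = 190/(k−1).
Need P(X < 314) = 0.9 with θ tied to k this way. Start at k = 2, θ = 190: P(X<314) ≈ 0.492.
Too low — raise k to concentrate. Iterating converges to k ≈ 8.48.
Then θ = 190/(8.48−1) ≈ 25.4.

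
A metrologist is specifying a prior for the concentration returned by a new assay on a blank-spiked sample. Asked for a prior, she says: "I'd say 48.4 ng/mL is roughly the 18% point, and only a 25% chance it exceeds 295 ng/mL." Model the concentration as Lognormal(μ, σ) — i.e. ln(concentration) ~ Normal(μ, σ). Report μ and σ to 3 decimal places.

μ ≈ 4.920, σ ≈ 1.137

If T ~ Lognormal(μ,σ) then ln T ~ Normal(μ,σ), so the p-quantile of ln T is μ + z_p·σ.
ln(48.4) = 3.879 and ln(295) = 5.687; z_{0.18} = -0.9154, z_{0.75} = 0.6745.
σ = (5.687 − 3.879)/(0.6745 − (-0.9154)) = 1.137.
μ = 3.879 − (-0.9154)·1.137 = 4.920.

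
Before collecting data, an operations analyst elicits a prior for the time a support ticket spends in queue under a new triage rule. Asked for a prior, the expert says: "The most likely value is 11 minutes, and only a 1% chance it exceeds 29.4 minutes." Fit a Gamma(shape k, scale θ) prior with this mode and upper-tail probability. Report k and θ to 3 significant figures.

k ≈ 5.79, θ ≈ 2.3

Gamma(k,θ) with k>1 has mode (k−1)θ, so θ = 11/(k−1).
Need P(X < 29.4) = 0.99 with θ tied to k this way. Start at k = 2, θ = 11: P(X<29.4) ≈ 0.746.
Too low — raise k to concentrate. Iterating converges to k ≈ 5.79.
Then θ = 11/(5.79−1) ≈ 2.3.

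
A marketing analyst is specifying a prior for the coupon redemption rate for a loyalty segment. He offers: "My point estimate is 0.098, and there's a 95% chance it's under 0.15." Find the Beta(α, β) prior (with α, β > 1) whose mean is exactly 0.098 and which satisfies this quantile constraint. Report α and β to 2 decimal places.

With mean 0.098 fixed, write α = 0.098s, β = 0.902s where s = α+β.
Need P(θ < 0.15) = 0.95 under Beta(0.098s, 0.902s). Normal approximation: (q−m)/√(m(1−m)/s) ≈ z_{0.95} = 1.64, so s ≈ 0.098·0.902·(1.64)²/(0.15−0.098)² = 88.4.
At s = 88.4: P(θ<0.15) ≈ 0.938. Adjusting to match 0.95 gives s ≈ 103.10.
So α = 0.098·103.10 ≈ 10.10, β = 0.902·103.10 ≈ 92.99.

α ≈ 10.10, β ≈ 92.99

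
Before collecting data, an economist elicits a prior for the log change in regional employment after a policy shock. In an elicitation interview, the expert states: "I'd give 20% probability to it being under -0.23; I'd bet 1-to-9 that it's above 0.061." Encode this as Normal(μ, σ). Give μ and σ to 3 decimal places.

μ = -0.115, σ = 0.137

For Normal(μ,σ), the p-quantile is μ + z_p·σ. Here z_{0.2} = -0.8416, z_{0.9} = 1.282.
So -0.23 = μ − 0.8416σ and 0.061 = μ + 1.282σ.
Subtracting: σ = (0.061 − -0.23)/(1.282 − (-0.8416)) = 0.137.
Then μ = -0.23 − (-0.8416)·0.137 = -0.115.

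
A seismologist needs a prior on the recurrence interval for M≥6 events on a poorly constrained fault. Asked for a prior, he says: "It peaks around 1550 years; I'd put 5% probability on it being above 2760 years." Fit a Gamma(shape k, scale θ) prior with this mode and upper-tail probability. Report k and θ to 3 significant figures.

Gamma(k,θ) with k>1 has mode (k−1)θ, so θ = 1550/(k−1).
Need P(X < 2760) = 0.95 with θ tied to k this way. Start at k = 2, θ = 1550: P(X<2760) ≈ 0.531.
Too low — raise k to concentrate. Iterating converges to k ≈ 9.37.
Then θ = 1550/(9.37−1) ≈ 185.

k ≈ 9.37, θ ≈ 185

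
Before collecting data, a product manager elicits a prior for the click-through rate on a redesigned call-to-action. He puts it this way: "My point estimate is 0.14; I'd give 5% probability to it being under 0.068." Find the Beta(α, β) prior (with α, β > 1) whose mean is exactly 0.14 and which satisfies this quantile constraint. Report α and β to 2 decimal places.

α ≈ 6.77, β ≈ 41.57

With mean 0.14 fixed, write α = 0.14s, β = 0.86s where s = α+β.
Need P(θ < 0.068) = 0.05 under Beta(0.14s, 0.86s). Normal approximation: (q−m)/√(m(1−m)/s) ≈ z_{0.05} = -1.64, so s ≈ 0.14·0.86·(-1.64)²/(0.068−0.14)² = 62.8.
At s = 62.8: P(θ<0.068) ≈ 0.028. Adjusting to match 0.05 gives s ≈ 48.33.
So α = 0.14·48.33 ≈ 6.77, β = 0.86·48.33 ≈ 41.57.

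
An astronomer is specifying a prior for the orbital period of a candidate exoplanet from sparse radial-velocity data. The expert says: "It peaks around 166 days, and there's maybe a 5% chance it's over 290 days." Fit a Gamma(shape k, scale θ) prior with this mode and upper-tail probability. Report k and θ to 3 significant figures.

Gamma(k,θ) with k>1 has mode (k−1)θ, so θ = 166/(k−1).
Need P(X < 290) = 0.95 with θ tied to k this way. Start at k = 2, θ = 166: P(X<290) ≈ 0.521.
Too low — raise k to concentrate. Iterating converges to k ≈ 9.96.
Then θ = 166/(9.96−1) ≈ 18.5.

k ≈ 9.96, θ ≈ 18.5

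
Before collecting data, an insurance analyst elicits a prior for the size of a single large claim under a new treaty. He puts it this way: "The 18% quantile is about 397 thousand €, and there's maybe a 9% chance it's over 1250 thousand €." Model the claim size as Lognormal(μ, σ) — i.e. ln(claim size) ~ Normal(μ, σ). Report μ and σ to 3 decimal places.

If T ~ Lognormal(μ,σ) then ln T ~ Normal(μ,σ), so the p-quantile of ln T is μ + z_p·σ.
ln(397) = 5.984 and ln(1250) = 7.131; z_{0.18} = -0.9154, z_{0.91} = 1.341.
σ = (7.131 − 5.984)/(1.341 − (-0.9154)) = 0.508.
μ = 5.984 − (-0.9154)·0.508 = 6.449.

μ ≈ 6.449, σ ≈ 0.508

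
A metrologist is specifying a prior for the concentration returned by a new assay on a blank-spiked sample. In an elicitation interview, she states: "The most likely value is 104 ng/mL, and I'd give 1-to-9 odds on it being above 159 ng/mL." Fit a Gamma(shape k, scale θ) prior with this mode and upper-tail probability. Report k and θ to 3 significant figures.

k ≈ 11.4, θ ≈ 10

Gamma(k,θ) with k>1 has mode (k−1)θ, so θ = 104/(k−1).
Need P(X < 159) = 0.9 with θ tied to k this way. Start at k = 2, θ = 104: P(X<159) ≈ 0.452.
Too low — raise k to concentrate. Iterating converges to k ≈ 11.4.
Then θ = 104/(11.4−1) ≈ 10.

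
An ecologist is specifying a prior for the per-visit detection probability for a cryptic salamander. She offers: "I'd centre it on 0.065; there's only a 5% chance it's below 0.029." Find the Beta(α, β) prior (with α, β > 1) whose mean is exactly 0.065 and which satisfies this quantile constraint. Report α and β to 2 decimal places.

α ≈ 6.00, β ≈ 86.30

With mean 0.065 fixed, write α = 0.065s, β = 0.935s where s = α+β.
Need P(θ < 0.029) = 0.05 under Beta(0.065s, 0.935s). Normal approximation: (q−m)/√(m(1−m)/s) ≈ z_{0.05} = -1.64, so s ≈ 0.065·0.935·(-1.64)²/(0.029−0.065)² = 126.9.
At s = 126.9: P(θ<0.029) ≈ 0.024. Adjusting to match 0.05 gives s ≈ 92.30.
So α = 0.065·92.30 ≈ 6.00, β = 0.935·92.30 ≈ 86.30.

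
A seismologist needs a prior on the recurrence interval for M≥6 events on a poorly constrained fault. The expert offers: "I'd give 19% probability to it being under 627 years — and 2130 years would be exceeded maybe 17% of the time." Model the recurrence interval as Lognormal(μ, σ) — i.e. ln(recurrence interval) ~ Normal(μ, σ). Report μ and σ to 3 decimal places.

If T ~ Lognormal(μ,σ) then ln T ~ Normal(μ,σ), so the p-quantile of ln T is μ + z_p·σ.
ln(627) = 6.441 and ln(2130) = 7.664; z_{0.19} = -0.8779, z_{0.83} = 0.9542.
σ = (7.664 − 6.441)/(0.9542 − (-0.8779)) = 0.668.
μ = 6.441 − (-0.8779)·0.668 = 7.027.

μ ≈ 7.027, σ ≈ 0.668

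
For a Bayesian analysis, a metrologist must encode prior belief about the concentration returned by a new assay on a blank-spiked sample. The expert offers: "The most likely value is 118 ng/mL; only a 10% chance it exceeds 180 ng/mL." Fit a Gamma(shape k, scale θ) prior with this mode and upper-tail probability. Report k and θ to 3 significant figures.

k ≈ 11.5, θ ≈ 11.3

Gamma(k,θ) with k>1 has mode (k−1)θ, so θ = 118/(k−1).
Need P(X < 180) = 0.9 with θ tied to k this way. Start at k = 2, θ = 118: P(X<180) ≈ 0.451.
Too low — raise k to concentrate. Iterating converges to k ≈ 11.5.
Then θ = 118/(11.5−1) ≈ 11.3.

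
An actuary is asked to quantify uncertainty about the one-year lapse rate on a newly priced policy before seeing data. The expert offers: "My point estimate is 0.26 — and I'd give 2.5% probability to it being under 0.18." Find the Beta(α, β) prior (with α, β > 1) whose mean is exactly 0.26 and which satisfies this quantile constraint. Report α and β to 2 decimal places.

With mean 0.26 fixed, write α = 0.26s, β = 0.74s where s = α+β.
Need P(θ < 0.18) = 0.025 under Beta(0.26s, 0.74s). Normal approximation: (q−m)/√(m(1−m)/s) ≈ z_{0.025} = -1.96, so s ≈ 0.26·0.74·(-1.96)²/(0.18−0.26)² = 115.5.
At s = 115.5: P(θ<0.18) ≈ 0.018. Adjusting to match 0.025 gives s ≈ 101.97.
So α = 0.26·101.97 ≈ 26.51, β = 0.74·101.97 ≈ 75.46.

α ≈ 26.51, β ≈ 75.46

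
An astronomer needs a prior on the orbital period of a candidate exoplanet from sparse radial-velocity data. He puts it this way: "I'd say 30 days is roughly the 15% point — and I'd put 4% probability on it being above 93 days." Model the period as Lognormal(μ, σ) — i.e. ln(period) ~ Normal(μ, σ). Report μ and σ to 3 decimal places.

If T ~ Lognormal(μ,σ) then ln T ~ Normal(μ,σ), so the p-quantile of ln T is μ + z_p·σ.
ln(30) = 3.401 and ln(93) = 4.533; z_{0.15} = -1.036, z_{0.96} = 1.751.
σ = (4.533 − 3.401)/(1.751 − (-1.036)) = 0.406.
μ = 3.401 − (-1.036)·0.406 = 3.822.

μ ≈ 3.822, σ ≈ 0.406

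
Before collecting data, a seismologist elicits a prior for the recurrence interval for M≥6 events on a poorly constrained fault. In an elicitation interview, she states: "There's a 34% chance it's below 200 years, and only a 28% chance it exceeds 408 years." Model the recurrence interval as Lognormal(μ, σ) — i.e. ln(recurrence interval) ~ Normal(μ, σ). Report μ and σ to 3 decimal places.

μ ≈ 5.594, σ ≈ 0.716

If T ~ Lognormal(μ,σ) then ln T ~ Normal(μ,σ), so the p-quantile of ln T is μ + z_p·σ.
ln(200) = 5.298 and ln(408) = 6.011; z_{0.34} = -0.4125, z_{0.72} = 0.5828.
σ = (6.011 − 5.298)/(0.5828 − (-0.4125)) = 0.716.
μ = 5.298 − (-0.4125)·0.716 = 5.594.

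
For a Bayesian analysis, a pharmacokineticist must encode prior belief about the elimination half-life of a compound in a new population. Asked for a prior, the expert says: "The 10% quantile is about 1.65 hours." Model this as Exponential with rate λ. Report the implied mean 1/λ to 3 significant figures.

mean ≈ 15.7 hours

P(T < 1.65) = 1 − e^(−λ·1.65) = 0.1, so λ = −ln(1−0.1)/1.65 = −ln(0.9)/1.65 = 0.0639.
Mean = 1/λ = 15.7 hours.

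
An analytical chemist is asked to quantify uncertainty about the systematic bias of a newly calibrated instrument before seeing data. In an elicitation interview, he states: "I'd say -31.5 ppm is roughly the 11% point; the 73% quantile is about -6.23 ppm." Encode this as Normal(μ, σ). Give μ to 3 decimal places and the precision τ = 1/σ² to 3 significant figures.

μ = -14.649, τ = 0.0053

For Normal(μ,σ), the p-quantile is μ + z_p·σ. Here z_{0.11} = -1.227, z_{0.73} = 0.6128.
So -31.5 = μ − 1.227σ and -6.23 = μ + 0.6128σ.
Subtracting: σ = (-6.23 − -31.5)/(0.6128 − (-1.227)) = 13.739.
Then μ = -31.5 − (-1.227)·13.739 = -14.649.
Precision τ = 1/σ² = 1/13.74² = 0.0053.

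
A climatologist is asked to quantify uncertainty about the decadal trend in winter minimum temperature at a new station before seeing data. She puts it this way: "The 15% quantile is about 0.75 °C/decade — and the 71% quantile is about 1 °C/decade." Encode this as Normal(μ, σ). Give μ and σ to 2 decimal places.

For Normal(μ,σ), the p-quantile is μ + z_p·σ. Here z_{0.15} = -1.036, z_{0.71} = 0.5534.
So 0.75 = μ − 1.036σ and 1 = μ + 0.5534σ.
Subtracting: σ = (1 − 0.75)/(0.5534 − (-1.036)) = 0.16.
Then μ = 0.75 − (-1.036)·0.16 = 0.91.

μ = 0.91, σ = 0.16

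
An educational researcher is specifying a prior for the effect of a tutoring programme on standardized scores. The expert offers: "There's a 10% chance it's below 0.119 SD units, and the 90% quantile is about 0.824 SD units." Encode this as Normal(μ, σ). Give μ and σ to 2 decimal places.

μ = 0.47, σ = 0.28

For Normal(μ,σ), the p-quantile is μ + z_p·σ. Here z_{0.1} = -1.282, z_{0.9} = 1.282.
So 0.119 = μ − 1.282σ and 0.824 = μ + 1.282σ.
Subtracting: σ = (0.824 − 0.119)/(1.282 − (-1.282)) = 0.28.
Then μ = 0.119 − (-1.282)·0.28 = 0.47.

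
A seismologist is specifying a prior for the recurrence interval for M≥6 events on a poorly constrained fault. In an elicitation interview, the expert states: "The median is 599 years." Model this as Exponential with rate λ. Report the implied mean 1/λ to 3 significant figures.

mean ≈ 864 years

Exponential median = ln 2 / λ, so λ = ln 2 / 599.0 = 0.00116.
Mean = 1/λ = 864 years.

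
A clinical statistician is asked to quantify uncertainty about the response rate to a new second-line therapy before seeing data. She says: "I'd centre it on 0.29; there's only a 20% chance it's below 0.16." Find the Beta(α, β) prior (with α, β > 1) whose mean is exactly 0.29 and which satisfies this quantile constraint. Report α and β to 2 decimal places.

α ≈ 2.59, β ≈ 6.35

With mean 0.29 fixed, write α = 0.29s, β = 0.71s where s = α+β.
Need P(θ < 0.16) = 0.2 under Beta(0.29s, 0.71s). Normal approximation: (q−m)/√(m(1−m)/s) ≈ z_{0.2} = -0.842, so s ≈ 0.29·0.71·(-0.842)²/(0.16−0.29)² = 8.6.
At s = 8.6: P(θ<0.16) ≈ 0.206. Adjusting to match 0.2 gives s ≈ 8.94.
So α = 0.29·8.94 ≈ 2.59, β = 0.71·8.94 ≈ 6.35.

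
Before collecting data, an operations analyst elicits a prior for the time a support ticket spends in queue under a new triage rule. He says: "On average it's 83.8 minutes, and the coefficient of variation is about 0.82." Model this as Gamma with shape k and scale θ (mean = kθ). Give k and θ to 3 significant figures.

k ≈ 1.49, θ ≈ 56.3

For Gamma(k, scale θ): mean = kθ, variance = kθ², so CV = 1/√k.
CV = 0.82, hence k = 1/CV² = 1.49.
Then θ = mean/k = 83.8/1.49 = 56.3.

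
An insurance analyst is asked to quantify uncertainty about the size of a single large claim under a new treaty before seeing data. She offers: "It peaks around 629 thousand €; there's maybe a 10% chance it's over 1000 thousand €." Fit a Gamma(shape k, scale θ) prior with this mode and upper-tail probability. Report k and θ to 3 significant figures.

Gamma(k,θ) with k>1 has mode (k−1)θ, so θ = 629/(k−1).
Need P(X < 1000) = 0.9 with θ tied to k this way. Start at k = 2, θ = 629: P(X<1000) ≈ 0.472.
Too low — raise k to concentrate. Iterating converges to k ≈ 9.73.
Then θ = 629/(9.73−1) ≈ 72.

k ≈ 9.73, θ ≈ 72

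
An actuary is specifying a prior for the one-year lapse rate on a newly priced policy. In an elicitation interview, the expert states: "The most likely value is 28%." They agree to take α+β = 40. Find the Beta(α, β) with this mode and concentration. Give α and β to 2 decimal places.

α = 11.64, β = 28.36

For α,β > 1 the Beta mode is (α−1)/(α+β−2). With α+β = 40, the mode is (α−1)/38.
Set (α−1)/38 = 0.28 → α = 1 + 0.28·38 = 11.64.
β = 40 − α = 28.36.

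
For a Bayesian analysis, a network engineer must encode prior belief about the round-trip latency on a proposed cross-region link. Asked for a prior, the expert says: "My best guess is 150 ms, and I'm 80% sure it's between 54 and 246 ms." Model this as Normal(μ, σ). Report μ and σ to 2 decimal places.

μ = 150.00, σ = 74.91

A symmetric 80% interval runs μ ± z·σ with z = 1.282.
Half-width = 96, so σ = 96/1.282 = 74.91.
μ is the stated best guess, 150.00.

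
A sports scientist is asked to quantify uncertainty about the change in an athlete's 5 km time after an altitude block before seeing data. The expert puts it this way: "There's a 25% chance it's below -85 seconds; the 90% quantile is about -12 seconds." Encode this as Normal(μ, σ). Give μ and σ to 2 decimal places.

μ = -59.83, σ = 37.32

For Normal(μ,σ), the p-quantile is μ + z_p·σ. Here z_{0.25} = -0.6745, z_{0.9} = 1.282.
So -85 = μ − 0.6745σ and -12 = μ + 1.282σ.
Subtracting: σ = (-12 − -85)/(1.282 − (-0.6745)) = 37.32.
Then μ = -85 − (-0.6745)·37.32 = -59.83.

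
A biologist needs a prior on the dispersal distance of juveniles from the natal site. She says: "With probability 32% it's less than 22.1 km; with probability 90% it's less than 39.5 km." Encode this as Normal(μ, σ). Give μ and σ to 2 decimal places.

μ = 26.75, σ = 9.95

For Normal(μ,σ), the p-quantile is μ + z_p·σ. Here z_{0.32} = -0.4677, z_{0.9} = 1.282.
So 22.1 = μ − 0.4677σ and 39.5 = μ + 1.282σ.
Subtracting: σ = (39.5 − 22.1)/(1.282 − (-0.4677)) = 9.95.
Then μ = 22.1 − (-0.4677)·9.95 = 26.75.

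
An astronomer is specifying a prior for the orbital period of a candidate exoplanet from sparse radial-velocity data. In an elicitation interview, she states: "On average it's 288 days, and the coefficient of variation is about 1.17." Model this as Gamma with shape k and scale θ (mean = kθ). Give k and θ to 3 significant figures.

k ≈ 0.731, θ ≈ 394

For Gamma(k, scale θ): mean = kθ, variance = kθ², so CV = 1/√k.
CV = 1.17, hence k = 1/CV² = 0.731.
Then θ = mean/k = 288/0.731 = 394.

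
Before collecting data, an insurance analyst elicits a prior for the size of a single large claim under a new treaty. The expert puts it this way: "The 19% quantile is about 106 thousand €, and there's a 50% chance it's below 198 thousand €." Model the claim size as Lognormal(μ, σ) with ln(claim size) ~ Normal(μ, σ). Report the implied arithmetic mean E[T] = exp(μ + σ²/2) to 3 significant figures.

If T ~ Lognormal(μ,σ) then ln T ~ Normal(μ,σ), so the p-quantile of ln T is μ + z_p·σ.
ln(106) = 4.663 and ln(198) = 5.288; z_{0.19} = -0.8779, z_{0.5} = 0.
σ = (5.288 − 4.663)/(0 − (-0.8779)) = 0.712.
μ = 4.663 − (-0.8779)·0.712 = 5.288.
E[T] = exp(μ + σ²/2) = exp(5.288 + 0.2533) = 255 thousand €.

E[T] ≈ 255 thousand €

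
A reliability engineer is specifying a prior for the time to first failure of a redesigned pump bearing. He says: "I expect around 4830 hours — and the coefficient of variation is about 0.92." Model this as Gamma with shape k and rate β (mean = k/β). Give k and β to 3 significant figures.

k ≈ 1.18, β ≈ 0.000245

For Gamma(k, rate β): mean = k/β, variance = k/β², so CV = 1/√k.
CV = 0.92, hence k = 1/CV² = 1.18.
Then β = k/mean = 1.18/4830 = 0.000245.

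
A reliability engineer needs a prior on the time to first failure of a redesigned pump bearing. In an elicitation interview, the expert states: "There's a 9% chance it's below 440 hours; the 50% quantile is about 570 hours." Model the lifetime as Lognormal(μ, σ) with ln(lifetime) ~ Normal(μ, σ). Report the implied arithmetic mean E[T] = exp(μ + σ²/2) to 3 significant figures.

If T ~ Lognormal(μ,σ) then ln T ~ Normal(μ,σ), so the p-quantile of ln T is μ + z_p·σ.
ln(440) = 6.087 and ln(570) = 6.346; z_{0.09} = -1.341, z_{0.5} = 0.
σ = (6.346 − 6.087)/(0 − (-1.341)) = 0.193.
μ = 6.087 − (-1.341)·0.193 = 6.346.
E[T] = exp(μ + σ²/2) = exp(6.346 + 0.0186) = 581 hours.

E[T] ≈ 581 hours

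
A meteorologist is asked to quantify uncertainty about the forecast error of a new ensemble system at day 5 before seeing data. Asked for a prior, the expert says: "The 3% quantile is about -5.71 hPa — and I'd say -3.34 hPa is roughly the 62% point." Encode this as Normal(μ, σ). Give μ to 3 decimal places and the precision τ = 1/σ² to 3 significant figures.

μ = -3.671, τ = 0.851

The p-quantile of Normal(μ,σ) is μ + z_p·σ, with z_{0.03} = -1.881 and z_{0.62} = 0.3055.
Eliminate σ: μ = (z₂·x₁ − z₁·x₂)/(z₂ − z₁) = (0.3055·-5.71 − (-1.881)·-3.34)/2.186 = -3.671.
Then σ = (x₂ − x₁)/(z₂ − z₁) = (-3.34 − -5.71)/2.186 = 1.084.
Precision τ = 1/σ² = 1/1.084² = 0.851.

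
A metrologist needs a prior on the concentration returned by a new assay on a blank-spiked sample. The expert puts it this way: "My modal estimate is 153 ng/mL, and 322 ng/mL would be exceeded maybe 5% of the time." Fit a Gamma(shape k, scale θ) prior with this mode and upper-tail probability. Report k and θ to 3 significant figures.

Gamma(k,θ) with k>1 has mode (k−1)θ, so θ = 153/(k−1).
Need P(X < 322) = 0.95 with θ tied to k this way. Start at k = 2, θ = 153: P(X<322) ≈ 0.622.
Too low — raise k to concentrate. Iterating converges to k ≈ 5.99.
Then θ = 153/(5.99−1) ≈ 30.7.

k ≈ 5.99, θ ≈ 30.7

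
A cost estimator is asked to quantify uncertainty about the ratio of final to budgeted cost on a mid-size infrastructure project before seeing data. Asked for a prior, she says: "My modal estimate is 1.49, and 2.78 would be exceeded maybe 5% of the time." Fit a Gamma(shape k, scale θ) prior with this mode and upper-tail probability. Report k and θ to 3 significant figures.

Gamma(k,θ) with k>1 has mode (k−1)θ, so θ = 1.49/(k−1).
Need P(X < 2.78) = 0.95 with θ tied to k this way. Start at k = 2, θ = 1.49: P(X<2.78) ≈ 0.556.
Too low — raise k to concentrate. Iterating converges to k ≈ 8.15.
Then θ = 1.49/(8.15−1) ≈ 0.208.

k ≈ 8.15, θ ≈ 0.208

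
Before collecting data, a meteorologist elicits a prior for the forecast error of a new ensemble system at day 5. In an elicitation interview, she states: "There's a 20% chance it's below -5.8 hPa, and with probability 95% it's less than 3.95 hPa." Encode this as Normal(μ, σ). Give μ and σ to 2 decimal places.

For Normal(μ,σ), the p-quantile is μ + z_p·σ. Here z_{0.2} = -0.8416, z_{0.95} = 1.645.
So -5.8 = μ − 0.8416σ and 3.95 = μ + 1.645σ.
Subtracting: σ = (3.95 − -5.8)/(1.645 − (-0.8416)) = 3.92.
Then μ = -5.8 − (-0.8416)·3.92 = -2.50.

μ = -2.50, σ = 3.92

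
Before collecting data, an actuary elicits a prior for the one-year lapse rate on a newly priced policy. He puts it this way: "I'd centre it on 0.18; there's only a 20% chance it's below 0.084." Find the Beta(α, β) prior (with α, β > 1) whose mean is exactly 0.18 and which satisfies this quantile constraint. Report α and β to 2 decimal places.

α ≈ 2.07, β ≈ 9.45

With mean 0.18 fixed, write α = 0.18s, β = 0.82s where s = α+β.
Need P(θ < 0.084) = 0.2 under Beta(0.18s, 0.82s). Normal approximation: (q−m)/√(m(1−m)/s) ≈ z_{0.2} = -0.842, so s ≈ 0.18·0.82·(-0.842)²/(0.084−0.18)² = 11.3.
At s = 11.3: P(θ<0.084) ≈ 0.203. Adjusting to match 0.2 gives s ≈ 11.53.
So α = 0.18·11.53 ≈ 2.07, β = 0.82·11.53 ≈ 9.45.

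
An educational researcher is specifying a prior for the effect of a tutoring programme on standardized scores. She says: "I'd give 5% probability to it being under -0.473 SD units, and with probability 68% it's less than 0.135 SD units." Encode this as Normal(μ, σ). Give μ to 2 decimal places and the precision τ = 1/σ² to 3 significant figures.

μ = 0.00, τ = 12.1

For Normal(μ,σ), the p-quantile is μ + z_p·σ. Here z_{0.05} = -1.645, z_{0.68} = 0.4677.
So -0.473 = μ − 1.645σ and 0.135 = μ + 0.4677σ.
Subtracting: σ = (0.135 − -0.473)/(0.4677 − (-1.645)) = 0.29.
Then μ = -0.473 − (-1.645)·0.29 = 0.00.
Precision τ = 1/σ² = 1/0.2878² = 12.1.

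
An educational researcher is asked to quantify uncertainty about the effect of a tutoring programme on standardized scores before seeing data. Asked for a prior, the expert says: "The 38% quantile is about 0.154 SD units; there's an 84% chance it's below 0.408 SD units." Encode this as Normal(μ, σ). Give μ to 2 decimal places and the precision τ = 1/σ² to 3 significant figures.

For Normal(μ,σ), the p-quantile is μ + z_p·σ. Here z_{0.38} = -0.3055, z_{0.84} = 0.9945.
So 0.154 = μ − 0.3055σ and 0.408 = μ + 0.9945σ.
Subtracting: σ = (0.408 − 0.154)/(0.9945 − (-0.3055)) = 0.20.
Then μ = 0.154 − (-0.3055)·0.20 = 0.21.
Precision τ = 1/σ² = 1/0.1954² = 26.2.

μ = 0.21, τ = 26.2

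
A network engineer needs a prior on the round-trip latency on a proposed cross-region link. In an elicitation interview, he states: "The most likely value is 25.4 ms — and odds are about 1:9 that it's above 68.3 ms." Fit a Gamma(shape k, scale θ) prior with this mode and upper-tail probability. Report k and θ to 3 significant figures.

k ≈ 2.96, θ ≈ 13

Gamma(k,θ) with k>1 has mode (k−1)θ, so θ = 25.4/(k−1).
Need P(X < 68.3) = 0.9 with θ tied to k this way. Start at k = 2, θ = 25.4: P(X<68.3) ≈ 0.749.
Too low — raise k to concentrate. Iterating converges to k ≈ 2.96.
Then θ = 25.4/(2.96−1) ≈ 13.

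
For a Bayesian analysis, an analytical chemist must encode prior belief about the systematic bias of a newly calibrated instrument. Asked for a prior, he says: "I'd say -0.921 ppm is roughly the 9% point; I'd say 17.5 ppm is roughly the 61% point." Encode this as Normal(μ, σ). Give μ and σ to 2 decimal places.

μ = 14.32, σ = 11.37

For Normal(μ,σ), the p-quantile is μ + z_p·σ. Here z_{0.09} = -1.341, z_{0.61} = 0.2793.
So -0.921 = μ − 1.341σ and 17.5 = μ + 0.2793σ.
Subtracting: σ = (17.5 − -0.921)/(0.2793 − (-1.341)) = 11.37.
Then μ = -0.921 − (-1.341)·11.37 = 14.32.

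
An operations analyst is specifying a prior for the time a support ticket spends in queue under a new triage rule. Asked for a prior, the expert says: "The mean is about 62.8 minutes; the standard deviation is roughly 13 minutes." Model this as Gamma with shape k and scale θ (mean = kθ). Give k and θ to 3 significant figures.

For Gamma(k, scale θ): mean = kθ, variance = kθ², so CV = 1/√k.
CV = SD/mean = 13/62.8 = 0.207, hence k = 1/CV² = 23.3.
Then θ = mean/k = 62.8/23.3 = 2.69.

k ≈ 23.3, θ ≈ 2.69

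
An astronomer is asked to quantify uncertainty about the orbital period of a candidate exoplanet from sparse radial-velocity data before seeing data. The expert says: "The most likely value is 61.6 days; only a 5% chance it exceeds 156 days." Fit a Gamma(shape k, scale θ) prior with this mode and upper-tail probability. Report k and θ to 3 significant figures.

Gamma(k,θ) with k>1 has mode (k−1)θ, so θ = 61.6/(k−1).
Need P(X < 156) = 0.95 with θ tied to k this way. Start at k = 2, θ = 61.6: P(X<156) ≈ 0.719.
Too low — raise k to concentrate. Iterating converges to k ≈ 4.14.
Then θ = 61.6/(4.14−1) ≈ 19.6.

k ≈ 4.14, θ ≈ 19.6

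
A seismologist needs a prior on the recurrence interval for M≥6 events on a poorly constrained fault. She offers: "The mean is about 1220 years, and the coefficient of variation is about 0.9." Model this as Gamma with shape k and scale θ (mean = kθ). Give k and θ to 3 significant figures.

k ≈ 1.23, θ ≈ 988

For Gamma(k, scale θ): mean = kθ, variance = kθ², so CV = 1/√k.
CV = 0.9, hence k = 1/CV² = 1.23.
Then θ = mean/k = 1220/1.23 = 988.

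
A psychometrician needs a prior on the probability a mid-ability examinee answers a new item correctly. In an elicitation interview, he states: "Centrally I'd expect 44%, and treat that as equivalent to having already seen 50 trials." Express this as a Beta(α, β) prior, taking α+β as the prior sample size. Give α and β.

Under the effective-sample-size interpretation, Beta(α, β) has prior mean α/(α+β) and prior sample size α+β.
So α+β = 50 and α/(α+β) = 0.44, giving α = 0.44·50 = 22 and β = 50 − 22 = 28.

α = 22, β = 28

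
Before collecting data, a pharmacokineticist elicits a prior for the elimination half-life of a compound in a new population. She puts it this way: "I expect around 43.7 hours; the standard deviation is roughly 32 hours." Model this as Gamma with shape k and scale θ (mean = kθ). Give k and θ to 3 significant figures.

For Gamma(k, scale θ): mean = kθ, variance = kθ², so CV = 1/√k.
CV = SD/mean = 32/43.7 = 0.7323, hence k = 1/CV² = 1.86.
Then θ = mean/k = 43.7/1.86 = 23.4.

k ≈ 1.86, θ ≈ 23.4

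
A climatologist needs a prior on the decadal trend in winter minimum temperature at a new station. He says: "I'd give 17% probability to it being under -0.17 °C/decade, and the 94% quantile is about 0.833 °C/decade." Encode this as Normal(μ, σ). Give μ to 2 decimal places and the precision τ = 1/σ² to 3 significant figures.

μ = 0.21, τ = 6.26

For Normal(μ,σ), the p-quantile is μ + z_p·σ. Here z_{0.17} = -0.9542, z_{0.94} = 1.555.
So -0.17 = μ − 0.9542σ and 0.833 = μ + 1.555σ.
Subtracting: σ = (0.833 − -0.17)/(1.555 − (-0.9542)) = 0.40.
Then μ = -0.17 − (-0.9542)·0.40 = 0.21.
Precision τ = 1/σ² = 1/0.3998² = 6.26.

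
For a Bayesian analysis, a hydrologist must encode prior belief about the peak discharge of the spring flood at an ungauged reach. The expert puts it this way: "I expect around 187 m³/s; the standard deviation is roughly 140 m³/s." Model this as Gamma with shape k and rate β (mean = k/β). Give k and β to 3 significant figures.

k ≈ 1.78, β ≈ 0.00954

For Gamma(k, rate β): mean = k/β, variance = k/β², so CV = 1/√k.
CV = SD/mean = 140/187 = 0.7487, hence k = 1/CV² = 1.78.
Then β = k/mean = 1.78/187 = 0.00954.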